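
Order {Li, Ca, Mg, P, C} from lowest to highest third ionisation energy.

IE_3 is the cost of taking one more electron from the +2 cation: Li²⁺ is already 1 electron into the core; Ca²⁺ is the bare [Ar] core; Mg²⁺ is the bare [Ne] core; P²⁺ still has 3 valence electrons; C²⁺ still has 2 valence electrons.
Pulling an electron out of a noble-gas core costs far more than removing a remaining valence electron, so Ca, Mg and Li sit at the high end of IE_3.
Valence configurations: P²⁺ [Ne]3s²3p¹, C²⁺ [He]2s².
The numbers (kJ/mol): Li 11815, Ca 4912, Mg 7733, P 2914, C 4620.
Overall IE_3 order: P < C < Ca < Mg < Li.

P < C < Ca < Mg < Li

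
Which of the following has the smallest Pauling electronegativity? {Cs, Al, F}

Cs

Electronegativity increases across a period and decreases down a group, tracking effective nuclear charge and atomic size.
Neither a single period nor a single group — weigh both effects.
Al > Cs: both effects reinforce here, so Al is clearly the higher of the two.
F > Al: both effects reinforce here, so F is clearly the higher of the two.
For reference (Pauling): F 3.98, Al 1.61, Cs 0.79.
The smallest Pauling electronegativity among these belongs to Cs.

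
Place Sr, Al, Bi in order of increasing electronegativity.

Al is in period 3, group 13; Sr is in period 5, group 2; Bi is in period 6, group 15.
Atoms toward the upper right of the periodic table pull bonding electrons most strongly.
Here both period and group differ, so the two effects have to be weighed against each other.
Al > Sr: relative to Sr, both the across-period and down-group shifts push Al's electronegativity up.
Bi > Al: period and group pull opposite ways; the across-period shift dominates (2.02 vs 1.61).
Approximate values (Pauling): Al 1.61, Sr 0.95, Bi 2.02.
So from lowest to highest: Sr < Al < Bi.

Sr < Al < Bi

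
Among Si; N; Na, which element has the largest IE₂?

Na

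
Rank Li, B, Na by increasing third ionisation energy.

The third ionization energy removes an electron from the +2 ion. For each element: Li²⁺ is already 1 electron into the core; B²⁺ still has 1 valence electron; Na²⁺ is already 1 electron into the core.
Pulling an electron out of a noble-gas core costs far more than removing a remaining valence electron, so Na and Li sit at the high end of IE_3.
Tabulated IE_3 (kJ/mol): Li 11815, B 3660, Na 6910.
Putting it together, IE_3: B < Na < Li.

B < Na < Li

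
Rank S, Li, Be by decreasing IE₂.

Li > S > Be

The second ionization energy removes an electron from the +1 ion. For each element: S⁺ still has 5 valence electrons; Li⁺ is the bare [He] core; Be⁺ still has 1 valence electron.
Pulling an electron out of a noble-gas core costs far more than removing a remaining valence electron, so Li sits at the high end of IE_2.
Valence configurations: S⁺ [Ne]3s²3p³, Be⁺ [He]2s¹.
Tabulated IE_2 (kJ/mol): S 2252, Li 7298, Be 1757.
Overall IE_2 order: Be < S < Li.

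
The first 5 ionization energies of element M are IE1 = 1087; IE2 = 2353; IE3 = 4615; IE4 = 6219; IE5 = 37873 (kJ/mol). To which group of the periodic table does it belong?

Group 14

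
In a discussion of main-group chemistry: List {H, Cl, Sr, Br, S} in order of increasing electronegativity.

Sr, H, S, Br, Cl

H is in period 1, group 1; S is in period 3, group 16; Cl is in period 3, group 17; Br is in period 4, group 17; Sr is in period 5, group 2.
Electronegativity increases across a period and decreases down a group, tracking effective nuclear charge and atomic size.
These span different periods and groups, so the two trends combine.
H > Sr: the two effects oppose for this pair; the down-group effect wins (2.20 vs 0.95).
S > H: period and group pull opposite ways; the across-period shift dominates (2.58 vs 2.20).
Br > S: the two effects oppose for this pair; the across-period effect wins (2.96 vs 2.58).
Cl > Br: they share group 17; the group trend gives Cl the larger value.
Approximate values (Pauling): H 2.20, S 2.58, Cl 3.16, Br 2.96, Sr 0.95.
So from lowest to highest: Sr < H < S < Br < Cl.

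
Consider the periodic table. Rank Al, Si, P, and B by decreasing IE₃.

B > Si > P > Al

After 2 electrons have been removed, what remains? Al²⁺ still has 1 valence electron; Si²⁺ still has 2 valence electrons; P²⁺ still has 3 valence electrons; B²⁺ still has 1 valence electron.
All are still removing valence electrons, so compare the +2 ions as you would atoms: IE_3 generally rises across a period (higher Z_eff) and falls down a group (larger shell), subject to the usual subshell exceptions.
Valence configurations: Al²⁺ [Ne]3s¹, Si²⁺ [Ne]3s², P²⁺ [Ne]3s²3p¹, B²⁺ [He]2s¹.
P²⁺ loses a lone 3p electron whereas Si²⁺ must break into a filled 3s² pair, so IE_3(Si) > IE_3(P) even though P has the higher nuclear charge.
Approximate IE_3 values (kJ/mol): Al 2745, Si 3232, P 2914, B 3660.
Putting it together, IE_3: Al < P < Si < B.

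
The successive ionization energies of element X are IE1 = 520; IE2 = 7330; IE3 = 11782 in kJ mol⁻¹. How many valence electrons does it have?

1

Look for the largest jump between consecutive ionization energies: IE2/IE1 ≈ 14.1, far larger than any earlier ratio.
That jump marks the point where a core electron is being removed. So the atom has 1 valence electron.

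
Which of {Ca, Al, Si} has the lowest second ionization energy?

Ca

Consider each +1 ion: Ca⁺ still has 1 valence electron; Al⁺ still has 2 valence electrons; Si⁺ still has 3 valence electrons.
All are still removing valence electrons, so compare the +1 ions as you would atoms: IE_2 generally rises across a period (higher Z_eff) and falls down a group (larger shell), subject to the usual subshell exceptions.
Valence configurations: Ca⁺ [Ar]4s¹, Al⁺ [Ne]3s², Si⁺ [Ne]3s²3p¹.
Si⁺ loses a lone 3p electron whereas Al⁺ must break into a filled 3s² pair, so IE_2(Al) > IE_2(Si) even though Si has the higher nuclear charge.
Approximate IE_2 values (kJ/mol): Ca 1145, Al 1817, Si 1577.
So the second ionization energies run Ca < Si < Al.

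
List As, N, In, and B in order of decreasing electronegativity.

N > As > B > In

B is in period 2, group 13; N is in period 2, group 15; As is in period 4, group 15; In is in period 5, group 13.
Atoms toward the upper right of the periodic table pull bonding electrons most strongly.
These span different periods and groups, so the two trends combine.
B > In: B sits above In in group 13, so the down-group effect alone puts B higher.
As > B: period and group pull opposite ways; the across-period shift dominates (2.18 vs 2.04).
N > As: they share group 15; the group trend gives N the larger value.
Tabulated electronegativity (Pauling): B 2.04, N 3.04, As 2.18, In 1.78.
So from highest to lowest: N > As > B > In.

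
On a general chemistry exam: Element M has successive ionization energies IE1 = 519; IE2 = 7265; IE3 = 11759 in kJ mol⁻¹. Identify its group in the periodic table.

Group 1

Look for the largest jump between consecutive ionization energies: IE2/IE1 ≈ 14.0, far larger than any earlier ratio.
That jump marks the point where a core electron is being removed. So the atom has 1 valence electron.
A main-group element with 1 valence electron is in group 1.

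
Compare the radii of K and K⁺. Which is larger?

K

Forming K⁺ removes 1 electron from K. Fewer electrons for the same nuclear charge means less shielding and a higher Z_eff on the remaining electrons, and for main-group metals the entire outer shell is lost.
A cation is smaller than its parent atom: K⁺ < K.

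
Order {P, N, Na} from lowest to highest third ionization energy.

P, N, Na

The third ionization energy removes an electron from the +2 ion. For each element: P²⁺ still has 3 valence electrons; N²⁺ still has 3 valence electrons; Na²⁺ is already 1 electron into the core.
Breaking into a closed-shell core is much more expensive than removing a leftover valence electron — Na has the largest IE_3 here.
Valence configurations: P²⁺ [Ne]3s²3p¹, N²⁺ [He]2s²2p¹.
Tabulated IE_3 (kJ/mol): P 2914, N 4578, Na 6910.
Putting it together, IE_3: P < N < Na.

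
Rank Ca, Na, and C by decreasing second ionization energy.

Na > C > Ca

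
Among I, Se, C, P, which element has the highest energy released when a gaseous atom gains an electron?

Atoms with high Z_eff and room in the valence shell (especially the halogens) have the most exothermic electron affinities.
A diagonal step moves right (one effect) and down (the opposite effect) at once.
C > P: the two effects oppose for this pair; the down-group effect wins (122 vs 72 kJ/mol).
Se > C: the two effects oppose for this pair; the across-period effect wins (195 vs 122 kJ/mol).
I > Se: period and group pull opposite ways; the across-period shift dominates (295 vs 195 kJ/mol).
Approximate values (kJ/mol): C 122, P 72, Se 195, I 295.
The highest energy released when a gaseous atom gains an electron among these belongs to I.

I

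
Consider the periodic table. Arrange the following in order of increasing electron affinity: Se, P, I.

P, Se, I

P is in period 3, group 15; Se is in period 4, group 16; I is in period 5, group 17.
Electron affinity generally becomes more exothermic across a period toward the halogens and less exothermic down a group.
These sit on a diagonal, where the across-period and down-group effects partly cancel.
Se > P: period and group pull opposite ways; the across-period shift dominates (195 vs 72 kJ/mol).
I > Se: the two effects oppose for this pair; the across-period effect wins (295 vs 195 kJ/mol).
Tabulated electron affinity (kJ/mol): P 72, Se 195, I 295.
So from lowest to highest: P < Se < I.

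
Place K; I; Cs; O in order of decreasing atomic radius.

Cs > K > I > O

O is in period 2, group 16; K is in period 4, group 1; I is in period 5, group 17; Cs is in period 6, group 1.
Atomic radius shrinks across a period as nuclear charge pulls the same shell inward, and grows down a group as new shells are added.
Neither a single period nor a single group — weigh both effects.
I > O: the two effects oppose for this pair; the down-group effect wins (133 vs 63 pm).
K > I: period and group pull opposite ways; the across-period shift dominates (196 vs 133 pm).
Cs > K: they share group 1; the group trend gives Cs the larger value.
Tabulated atomic radius (pm): O 63, K 196, I 133, Cs 232.
So from largest to smallest: Cs > K > I > O.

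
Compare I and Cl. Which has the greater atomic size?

Cl is in period 3, group 17; I is in period 5, group 17.
Atomic radius shrinks across a period as nuclear charge pulls the same shell inward, and grows down a group as new shells are added.
All are in group 17, so atomic radius increases down the group.
So I has the greater atomic size (I > Cl).

I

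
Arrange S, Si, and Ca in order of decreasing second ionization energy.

Consider each +1 ion: S⁺ still has 5 valence electrons; Si⁺ still has 3 valence electrons; Ca⁺ still has 1 valence electron.
All are still removing valence electrons, so compare the +1 ions as you would atoms: IE_2 generally rises across a period (higher Z_eff) and falls down a group (larger shell), subject to the usual subshell exceptions.
Valence configurations: S⁺ [Ne]3s²3p³, Si⁺ [Ne]3s²3p¹, Ca⁺ [Ar]4s¹.
Approximate IE_2 values (kJ/mol): S 2252, Si 1577, Ca 1145.
Putting it together, IE_2: Ca < Si < S.

S, Si, Ca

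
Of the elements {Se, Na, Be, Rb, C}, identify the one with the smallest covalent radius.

Moving right in a period, electrons are added to the same shell under a stronger nuclear pull, so atoms get smaller; moving down, a new shell is opened and atoms get larger.
These span different periods and groups, so the two trends combine.
Be > C: both are in period 2; the period trend gives Be the larger value.
Se > Be: period and group pull opposite ways; the down-group shift dominates (116 vs 102 pm).
Na > Se: the two effects oppose for this pair; the across-period effect wins (155 vs 116 pm).
Rb > Na: Rb sits below Na in group 1, so the down-group effect alone puts Rb larger.
Tabulated atomic radius (pm): Be 102, C 75, Na 155, Se 116, Rb 210.
The smallest covalent radius among these belongs to C.

C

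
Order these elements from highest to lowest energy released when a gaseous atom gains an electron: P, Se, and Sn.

P is in period 3, group 15; Se is in period 4, group 16; Sn is in period 5, group 14.
EA tends to increase across a period and decrease down a group, though the pattern is less regular than for IE or radius.
Neither a single period nor a single group — weigh both effects.
Sn > P: this pair runs against the simple trend — see the exception note.
Se > Sn: relative to Sn, both the across-period and down-group shifts push Se's electron affinity up.
Note the exception: Sn has a higher electron affinity than P, contrary to the simple trend — adding an electron to P's half-filled np³ subshell costs electron-pairing energy.
Approximate values (kJ/mol): P 72, Se 195, Sn 107.
So from highest to lowest: Se > Sn > P.

Se, Sn, P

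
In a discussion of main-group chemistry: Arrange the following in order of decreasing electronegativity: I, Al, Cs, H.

I > H > Al > Cs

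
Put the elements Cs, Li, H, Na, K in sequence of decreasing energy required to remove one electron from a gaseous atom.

H is in period 1, group 1; Li is in period 2, group 1; Na is in period 3, group 1; K is in period 4, group 1; Cs is in period 6, group 1.
First ionization energy rises across a period (greater Z_eff holds electrons more tightly) and falls down a group (valence electrons are farther from the nucleus).
All are in group 1, so first ionization energy increases up the group.
So from highest to lowest: H > Li > Na > K > Cs.

H > Li > Na > K > Cs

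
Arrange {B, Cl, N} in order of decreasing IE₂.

N > B > Cl

After 1 electron has been removed, what remains? B⁺ still has 2 valence electrons; Cl⁺ still has 6 valence electrons; N⁺ still has 4 valence electrons.
All are still removing valence electrons, so compare the +1 ions as you would atoms: IE_2 generally rises across a period (higher Z_eff) and falls down a group (larger shell), subject to the usual subshell exceptions.
Valence configurations: B⁺ [He]2s², Cl⁺ [Ne]3s²3p⁴, N⁺ [He]2s²2p².
Tabulated IE_2 (kJ/mol): B 2427, Cl 2298, N 2856.
Putting it together, IE_2: Cl < B < N.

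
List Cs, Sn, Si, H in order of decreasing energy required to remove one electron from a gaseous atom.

H > Si > Sn > Cs

IE₁ increases left→right with effective nuclear charge and decreases top→bottom as the valence shell moves farther out.
Here both period and group differ, so the two effects have to be weighed against each other.
Sn > Cs: both effects reinforce here, so Sn is clearly the higher of the two.
Si > Sn: Si sits above Sn in group 14, so the down-group effect alone puts Si higher.
H > Si: period and group pull opposite ways; the down-group shift dominates (1312 vs 786 kJ/mol).
Tabulated first ionization energy (kJ/mol): H 1312, Si 786, Sn 709, Cs 376.
So from highest to lowest: H > Si > Sn > Cs.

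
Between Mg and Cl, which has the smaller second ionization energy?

Mg

Consider each +1 ion: Mg⁺ still has 1 valence electron; Cl⁺ still has 6 valence electrons.
All are still removing valence electrons, so compare the +1 ions as you would atoms: IE_2 generally rises across a period (higher Z_eff) and falls down a group (larger shell), subject to the usual subshell exceptions.
Valence configurations: Mg⁺ [Ne]3s¹, Cl⁺ [Ne]3s²3p⁴.
The numbers (kJ/mol): Mg 1451, Cl 2298.
Overall IE_2 order: Mg < Cl.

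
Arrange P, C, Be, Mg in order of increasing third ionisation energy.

After 2 electrons have been removed, what remains? P²⁺ still has 3 valence electrons; C²⁺ still has 2 valence electrons; Be²⁺ is the bare [He] core; Mg²⁺ is the bare [Ne] core.
Pulling an electron out of a noble-gas core costs far more than removing a remaining valence electron, so Mg and Be sit at the high end of IE_3.
Valence configurations: P²⁺ [Ne]3s²3p¹, C²⁺ [He]2s².
Approximate IE_3 values (kJ/mol): P 2914, C 4620, Be 14849, Mg 7733.
Overall IE_3 order: P < C < Mg < Be.

P < C < Mg < Be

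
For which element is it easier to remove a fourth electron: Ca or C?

C

Consider each +3 ion: Ca³⁺ is already 1 electron into the core; C³⁺ still has 1 valence electron.
Pulling an electron out of a noble-gas core costs far more than removing a remaining valence electron, so Ca sits at the high end of IE_4.
Tabulated IE_4 (kJ/mol): Ca 6491, C 6223.
Putting it together, IE_4: C < Ca.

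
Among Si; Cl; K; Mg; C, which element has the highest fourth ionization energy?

Mg

The fourth ionization energy removes an electron from the +3 ion. For each element: Si³⁺ still has 1 valence electron; Cl³⁺ still has 4 valence electrons; K³⁺ is already 2 electrons into the core; Mg³⁺ is already 1 electron into the core; C³⁺ still has 1 valence electron.
Usually core removal costs more than valence removal, but here the competition is close: a tightly held n=2 valence electron can cost more to remove than an n=3 core electron, so the actual values have to decide it.
Valence configurations: Si³⁺ [Ne]3s¹, Cl³⁺ [Ne]3s²3p², C³⁺ [He]2s¹.
Tabulated IE_4 (kJ/mol): Si 4356, Cl 5159, K 5877, Mg 10543, C 6223.
So the fourth ionization energies run Si < Cl < K < C < Mg.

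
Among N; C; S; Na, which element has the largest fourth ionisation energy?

Na

After 3 electrons have been removed, what remains? N³⁺ still has 2 valence electrons; C³⁺ still has 1 valence electron; S³⁺ still has 3 valence electrons; Na³⁺ is already 2 electrons into the core.
Pulling an electron out of a noble-gas core costs far more than removing a remaining valence electron, so Na sits at the high end of IE_4.
Valence configurations: N³⁺ [He]2s², C³⁺ [He]2s¹, S³⁺ [Ne]3s²3p¹.
Approximate IE_4 values (kJ/mol): N 7475, C 6223, S 4556, Na 9543.
Overall IE_4 order: S < C < N < Na.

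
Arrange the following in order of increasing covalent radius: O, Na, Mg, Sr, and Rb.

O is in period 2, group 16; Na is in period 3, group 1; Mg is in period 3, group 2; Rb is in period 5, group 1; Sr is in period 5, group 2.
Atomic radius shrinks across a period as nuclear charge pulls the same shell inward, and grows down a group as new shells are added.
These span different periods and groups, so the two trends combine.
Mg > O: both effects reinforce here, so Mg is clearly the larger of the two.
Na > Mg: Na lies to the left of Mg in period 3, so the across-period effect alone puts Na larger.
Sr > Na: period and group pull opposite ways; the down-group shift dominates (185 vs 155 pm).
Rb > Sr: Rb lies to the left of Sr in period 5, so the across-period effect alone puts Rb larger.
For reference (pm): O 63, Na 155, Mg 139, Rb 210, Sr 185.
So from smallest to largest: O < Mg < Na < Sr < Rb.

O < Mg < Na < Sr < Rb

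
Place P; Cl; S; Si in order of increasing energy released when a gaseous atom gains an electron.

EA tends to increase across a period and decrease down a group, though the pattern is less regular than for IE or radius.
All lie in period 3; the across-period trend (electron affinity increases left to right) applies, with the exception below.
Note the exception: Si has a higher electron affinity than P, contrary to the simple trend — adding an electron to P's half-filled 3p³ is unfavourable, so Si (3p²) has the more exothermic EA.
Tabulated electron affinity (kJ/mol): Si 134, P 72, S 200, Cl 349.
So from lowest to highest: P < Si < S < Cl.

P < Si < S < Cl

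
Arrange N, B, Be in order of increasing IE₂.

IE_2 is the cost of taking one more electron from the +1 cation: N⁺ still has 4 valence electrons; B⁺ still has 2 valence electrons; Be⁺ still has 1 valence electron.
All are still removing valence electrons, so compare the +1 ions as you would atoms: IE_2 generally rises across a period (higher Z_eff) and falls down a group (larger shell), subject to the usual subshell exceptions.
Valence configurations: N⁺ [He]2s²2p², B⁺ [He]2s², Be⁺ [He]2s¹.
Tabulated IE_2 (kJ/mol): N 2856, B 2427, Be 1757.
Hence IE_2: Be < B < N.

Be < B < N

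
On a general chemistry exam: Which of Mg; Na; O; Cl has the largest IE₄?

The fourth ionization energy removes an electron from the +3 ion. For each element: Mg³⁺ is already 1 electron into the core; Na³⁺ is already 2 electrons into the core; O³⁺ still has 3 valence electrons; Cl³⁺ still has 4 valence electrons.
Core electrons are held far more tightly than valence electrons, so Na and Mg top the IE_4 order.
Valence configurations: O³⁺ [He]2s²2p¹, Cl³⁺ [Ne]3s²3p².
Approximate IE_4 values (kJ/mol): Mg 10543, Na 9543, O 7469, Cl 5159.
Hence IE_4: Cl < O < Na < Mg.

Mg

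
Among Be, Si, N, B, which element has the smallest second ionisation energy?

Si

The second ionization energy removes an electron from the +1 ion. For each element: Be⁺ still has 1 valence electron; Si⁺ still has 3 valence electrons; N⁺ still has 4 valence electrons; B⁺ still has 2 valence electrons.
All are still removing valence electrons, so compare the +1 ions as you would atoms: IE_2 generally rises across a period (higher Z_eff) and falls down a group (larger shell), subject to the usual subshell exceptions.
Valence configurations: Be⁺ [He]2s¹, Si⁺ [Ne]3s²3p¹, N⁺ [He]2s²2p², B⁺ [He]2s².
Tabulated IE_2 (kJ/mol): Be 1757, Si 1577, N 2856, B 2427.
Overall IE_2 order: Si < Be < B < N.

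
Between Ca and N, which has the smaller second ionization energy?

Ca

IE_2 is the cost of taking one more electron from the +1 cation: Ca⁺ still has 1 valence electron; N⁺ still has 4 valence electrons.
All are still removing valence electrons, so compare the +1 ions as you would atoms: IE_2 generally rises across a period (higher Z_eff) and falls down a group (larger shell), subject to the usual subshell exceptions.
Valence configurations: Ca⁺ [Ar]4s¹, N⁺ [He]2s²2p².
Tabulated IE_2 (kJ/mol): Ca 1145, N 2856.
So the second ionization energies run Ca < N.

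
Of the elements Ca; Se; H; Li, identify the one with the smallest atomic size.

H

H is in period 1, group 1; Li is in period 2, group 1; Ca is in period 4, group 2; Se is in period 4, group 16.
Across a period the added protons contract the valence shell; down a group each new principal shell makes the atom larger.
These span different periods and groups, so the two trends combine.
Se > H: period and group pull opposite ways; the down-group shift dominates (116 vs 32 pm).
Li > Se: period and group pull opposite ways; the across-period shift dominates (133 vs 116 pm).
Ca > Li: the two effects oppose for this pair; the down-group effect wins (171 vs 133 pm).
Approximate values (pm): H 32, Li 133, Ca 171, Se 116.
The smallest atomic size among these belongs to H.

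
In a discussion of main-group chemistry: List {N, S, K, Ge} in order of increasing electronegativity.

N is in period 2, group 15; S is in period 3, group 16; K is in period 4, group 1; Ge is in period 4, group 14.
Atoms toward the upper right of the periodic table pull bonding electrons most strongly.
Neither a single period nor a single group — weigh both effects.
Ge > K: both are in period 4; the period trend gives Ge the larger value.
S > Ge: relative to Ge, both the across-period and down-group shifts push S's electronegativity up.
N > S: period and group pull opposite ways; the down-group shift dominates (3.04 vs 2.58).
Approximate values (Pauling): N 3.04, S 2.58, K 0.82, Ge 2.01.
So from lowest to highest: K < Ge < S < N.

K < Ge < S < N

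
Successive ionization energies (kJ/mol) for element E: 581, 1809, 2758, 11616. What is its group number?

Look for the largest jump between consecutive ionization energies: IE4/IE3 ≈ 4.2, far larger than any earlier ratio.
That jump marks the point where a core electron is being removed. So the atom has 3 valence electrons.
A main-group element with 3 valence electrons is in group 13.

Group 13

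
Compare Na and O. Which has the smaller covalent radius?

O

Moving right in a period, electrons are added to the same shell under a stronger nuclear pull, so atoms get smaller; moving down, a new shell is opened and atoms get larger.
Neither a single period nor a single group — weigh both effects.
Na > O: relative to O, both the across-period and down-group shifts push Na's atomic radius up.
Tabulated atomic radius (pm): O 63, Na 155.
So O has the smaller covalent radius (O < Na).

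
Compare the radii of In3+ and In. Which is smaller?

Forming In3+ removes 3 electrons from In. Fewer electrons for the same nuclear charge means less shielding and a higher Z_eff on the remaining electrons, and for main-group metals the entire outer shell is lost.
A cation is smaller than its parent atom: In3+ < In.

In3+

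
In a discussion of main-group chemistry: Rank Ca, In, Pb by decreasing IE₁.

Removing the outermost electron gets harder across a period and easier down a group.
A diagonal step moves right (one effect) and down (the opposite effect) at once.
Ca > In: the two effects oppose for this pair; the down-group effect wins (590 vs 558 kJ/mol).
Pb > Ca: period and group pull opposite ways; the across-period shift dominates (716 vs 590 kJ/mol).
Approximate values (kJ/mol): Ca 590, In 558, Pb 716.
So from highest to lowest: Pb > Ca > In.

Pb > Ca > In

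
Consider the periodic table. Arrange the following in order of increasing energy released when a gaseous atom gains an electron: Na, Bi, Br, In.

In < Na < Bi < Br

Na is in period 3, group 1; Br is in period 4, group 17; In is in period 5, group 13; Bi is in period 6, group 15.
Electron affinity generally becomes more exothermic across a period toward the halogens and less exothermic down a group.
Here both period and group differ, so the two effects have to be weighed against each other.
Na > In: period and group pull opposite ways; the down-group shift dominates (53 vs 29 kJ/mol).
Bi > Na: period and group pull opposite ways; the across-period shift dominates (91 vs 53 kJ/mol).
Br > Bi: both effects reinforce here, so Br is clearly the higher of the two.
Tabulated electron affinity (kJ/mol): Na 53, Br 325, In 29, Bi 91.
So from lowest to highest: In < Na < Bi < Br.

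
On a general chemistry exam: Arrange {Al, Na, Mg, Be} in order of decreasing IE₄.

After 3 electrons have been removed, what remains? Al³⁺ is the bare [Ne] core; Na³⁺ is already 2 electrons into the core; Mg³⁺ is already 1 electron into the core; Be³⁺ is already 1 electron into the core.
All of these are removing an electron from a noble-gas core or deeper; the smaller core (lower principal quantum number) is held far more tightly, and within a period the higher nuclear charge binds the same core more tightly.
Approximate IE_4 values (kJ/mol): Al 11577, Na 9543, Mg 10543, Be 21007.
Putting it together, IE_4: Na < Mg < Al < Be.

Be, Al, Mg, Na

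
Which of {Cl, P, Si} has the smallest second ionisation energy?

Si

IE_2 is the cost of taking one more electron from the +1 cation: Cl⁺ still has 6 valence electrons; P⁺ still has 4 valence electrons; Si⁺ still has 3 valence electrons.
All are still removing valence electrons, so compare the +1 ions as you would atoms: IE_2 generally rises across a period (higher Z_eff) and falls down a group (larger shell), subject to the usual subshell exceptions.
Valence configurations: Cl⁺ [Ne]3s²3p⁴, P⁺ [Ne]3s²3p², Si⁺ [Ne]3s²3p¹.
The numbers (kJ/mol): Cl 2298, P 1907, Si 1577.
Putting it together, IE_2: Si < P < Cl.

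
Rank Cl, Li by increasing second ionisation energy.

Consider each +1 ion: Cl⁺ still has 6 valence electrons; Li⁺ is the bare [He] core.
Core electrons are held far more tightly than valence electrons, so Li tops the IE_2 order.
The numbers (kJ/mol): Cl 2298, Li 7298.
Overall IE_2 order: Cl < Li.

Cl < Li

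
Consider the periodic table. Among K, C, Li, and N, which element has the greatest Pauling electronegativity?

N

Li is in period 2, group 1; C is in period 2, group 14; N is in period 2, group 15; K is in period 4, group 1.
Smaller atoms with higher effective nuclear charge are more electronegative.
These span different periods and groups, so the two trends combine.
Li > K: Li sits above K in group 1, so the down-group effect alone puts Li higher.
C > Li: both are in period 2; the period trend gives C the larger value.
N > C: N lies to the right of C in period 2, so the across-period effect alone puts N higher.
Tabulated electronegativity (Pauling): Li 0.98, C 2.55, N 3.04, K 0.82.
The greatest Pauling electronegativity among these belongs to N.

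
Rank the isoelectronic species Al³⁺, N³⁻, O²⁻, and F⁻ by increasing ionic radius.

All of these have 10 electrons, so size is governed by nuclear charge alone: the more protons, the stronger the pull on the same electron cloud, and the smaller the ion.
Nuclear charges: Al³⁺ (Z=13), F⁻ (Z=9), O²⁻ (Z=8), N³⁻ (Z=7).
Smallest to largest: Al³⁺ < F⁻ < O²⁻ < N³⁻.

Al³⁺ < F⁻ < O²⁻ < N³⁻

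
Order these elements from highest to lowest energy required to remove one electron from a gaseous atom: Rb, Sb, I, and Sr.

I > Sb > Sr > Rb

Rb is in period 5, group 1; Sr is in period 5, group 2; Sb is in period 5, group 15; I is in period 5, group 17.
Across a period the outer electron is held more tightly (higher IE₁); down a group it sits in a higher shell, more shielded, and comes off more easily.
All lie in period 5, so first ionization energy increases left to right.
So from highest to lowest: I > Sb > Sr > Rb.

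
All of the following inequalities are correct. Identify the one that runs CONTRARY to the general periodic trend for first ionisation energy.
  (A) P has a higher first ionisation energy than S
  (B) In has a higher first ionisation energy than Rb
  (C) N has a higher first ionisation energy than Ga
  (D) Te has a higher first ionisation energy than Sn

(A)

The general trend: first ionisation energy increases across a period and decreases down a group.
(A) P (period 3, group 15) vs S (period 3, group 16): the stated order contradicts the simple trend.
(B) In (period 5, group 13) vs Rb (period 5, group 1): the stated order agrees with the simple trend.
(C) N (period 2, group 15) vs Ga (period 4, group 13): the stated order agrees with the simple trend.
(D) Te (period 5, group 16) vs Sn (period 5, group 14): the stated order agrees with the simple trend.
The exception is (A): S (3p⁴) ionizes more easily than half-filled P (3p³) because the paired 3p electron in S is pushed out by e⁻–e⁻ repulsion.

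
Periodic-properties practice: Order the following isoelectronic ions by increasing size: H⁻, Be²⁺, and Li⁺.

Be²⁺ < Li⁺ < H⁻

All of these have 2 electrons, so size is governed by nuclear charge alone: the more protons, the stronger the pull on the same electron cloud, and the smaller the ion.
Nuclear charges: Be²⁺ (Z=4), Li⁺ (Z=3), H⁻ (Z=1).
Smallest to largest: Be²⁺ < Li⁺ < H⁻.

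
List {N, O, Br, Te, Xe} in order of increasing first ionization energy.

N is in period 2, group 15; O is in period 2, group 16; Br is in period 4, group 17; Te is in period 5, group 16; Xe is in period 5, group 18.
First ionization energy rises across a period (greater Z_eff holds electrons more tightly) and falls down a group (valence electrons are farther from the nucleus).
Neither a single period nor a single group — weigh both effects.
Br > Te: relative to Te, both the across-period and down-group shifts push Br's first ionization energy up.
Xe > Br: period and group pull opposite ways; the across-period shift dominates (1170 vs 1140 kJ/mol).
O > Xe: the two effects oppose for this pair; the down-group effect wins (1314 vs 1170 kJ/mol).
N > O: this pair runs against the simple trend — see the exception note.
Note the exception: N has a higher first ionization energy than O, contrary to the simple trend — pairing an electron in O's 2p⁴ costs repulsion energy, so O ionizes more easily than half-filled N (2p³).
Approximate values (kJ/mol): N 1402, O 1314, Br 1140, Te 869, Xe 1170.
So from lowest to highest: Te < Br < Xe < O < N.

Te < Br < Xe < O < N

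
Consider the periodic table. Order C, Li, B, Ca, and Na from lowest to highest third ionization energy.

Consider each +2 ion: C²⁺ still has 2 valence electrons; Li²⁺ is already 1 electron into the core; B²⁺ still has 1 valence electron; Ca²⁺ is the bare [Ar] core; Na²⁺ is already 1 electron into the core.
Breaking into a closed-shell core is much more expensive than removing a leftover valence electron — Ca, Na and Li have the largest IE_3 here.
Valence configurations: C²⁺ [He]2s², B²⁺ [He]2s¹.
The numbers (kJ/mol): C 4620, Li 11815, B 3660, Ca 4912, Na 6910.
So the third ionization energies run B < C < Ca < Na < Li.

B, C, Ca, Na, Li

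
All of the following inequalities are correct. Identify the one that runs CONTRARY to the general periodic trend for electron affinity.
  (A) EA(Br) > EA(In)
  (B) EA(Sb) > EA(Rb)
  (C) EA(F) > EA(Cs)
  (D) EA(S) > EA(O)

(D)

The general trend: electron affinity increases across a period and decreases down a group.
(A) Br (period 4, group 17) vs In (period 5, group 13): the stated order agrees with the simple trend.
(B) Sb (period 5, group 15) vs Rb (period 5, group 1): the stated order agrees with the simple trend.
(C) F (period 2, group 17) vs Cs (period 6, group 1): the stated order agrees with the simple trend.
(D) S (period 3, group 16) vs O (period 2, group 16): the stated order contradicts the simple trend.
The exception is (D): the compact 2p subshell of O repels the added electron more than S's larger 3p does.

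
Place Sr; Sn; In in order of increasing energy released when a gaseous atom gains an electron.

Sr < In < Sn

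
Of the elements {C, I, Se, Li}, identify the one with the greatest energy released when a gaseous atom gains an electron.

Li is in period 2, group 1; C is in period 2, group 14; Se is in period 4, group 16; I is in period 5, group 17.
Atoms with high Z_eff and room in the valence shell (especially the halogens) have the most exothermic electron affinities.
These span different periods and groups, so the two trends combine.
C > Li: C lies to the right of Li in period 2, so the across-period effect alone puts C higher.
Se > C: the two effects oppose for this pair; the across-period effect wins (195 vs 122 kJ/mol).
I > Se: period and group pull opposite ways; the across-period shift dominates (295 vs 195 kJ/mol).
Approximate values (kJ/mol): Li 60, C 122, Se 195, I 295.
The greatest energy released when a gaseous atom gains an electron among these belongs to I.

I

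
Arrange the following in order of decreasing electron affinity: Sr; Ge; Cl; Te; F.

Cl > F > Te > Ge > Sr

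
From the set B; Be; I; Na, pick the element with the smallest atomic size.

B

Be is in period 2, group 2; B is in period 2, group 13; Na is in period 3, group 1; I is in period 5, group 17.
Radius decreases left→right (rising Z_eff, same n) and increases top→bottom (higher n).
Here both period and group differ, so the two effects have to be weighed against each other.
Be > B: both are in period 2; the period trend gives Be the larger value.
I > Be: the two effects oppose for this pair; the down-group effect wins (133 vs 102 pm).
Na > I: the two effects oppose for this pair; the across-period effect wins (155 vs 133 pm).
For reference (pm): Be 102, B 85, Na 155, I 133.
The smallest atomic size among these belongs to B.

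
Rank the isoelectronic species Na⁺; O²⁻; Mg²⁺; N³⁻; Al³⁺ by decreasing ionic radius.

N³⁻, O²⁻, Na⁺, Mg²⁺, Al³⁺

All of these have 10 electrons, so size is governed by nuclear charge alone: the more protons, the stronger the pull on the same electron cloud, and the smaller the ion.
Nuclear charges: Al³⁺ (Z=13), Mg²⁺ (Z=12), Na⁺ (Z=11), O²⁻ (Z=8), N³⁻ (Z=7).
Largest to smallest: N³⁻ > O²⁻ > Na⁺ > Mg²⁺ > Al³⁺.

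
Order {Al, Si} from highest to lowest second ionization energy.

Al, Si

Consider each +1 ion: Al⁺ still has 2 valence electrons; Si⁺ still has 3 valence electrons.
All are still removing valence electrons, so compare the +1 ions as you would atoms: IE_2 generally rises across a period (higher Z_eff) and falls down a group (larger shell), subject to the usual subshell exceptions.
Valence configurations: Al⁺ [Ne]3s², Si⁺ [Ne]3s²3p¹.
Si⁺ loses a lone 3p electron whereas Al⁺ must break into a filled 3s² pair, so IE_2(Al) > IE_2(Si) even though Si has the higher nuclear charge.
Approximate IE_2 values (kJ/mol): Al 1817, Si 1577.
Hence IE_2: Si < Al.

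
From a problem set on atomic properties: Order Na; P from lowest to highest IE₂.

IE_2 is the cost of taking one more electron from the +1 cation: Na⁺ is the bare [Ne] core; P⁺ still has 4 valence electrons.
Core electrons are held far more tightly than valence electrons, so Na tops the IE_2 order.
The numbers (kJ/mol): Na 4562, P 1907.
Hence IE_2: P < Na.

P, Na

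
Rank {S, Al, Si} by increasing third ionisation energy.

Al, Si, S

The third ionization energy removes an electron from the +2 ion. For each element: S²⁺ still has 4 valence electrons; Al²⁺ still has 1 valence electron; Si²⁺ still has 2 valence electrons.
All are still removing valence electrons, so compare the +2 ions as you would atoms: IE_3 generally rises across a period (higher Z_eff) and falls down a group (larger shell), subject to the usual subshell exceptions.
Valence configurations: S²⁺ [Ne]3s²3p², Al²⁺ [Ne]3s¹, Si²⁺ [Ne]3s².
Approximate IE_3 values (kJ/mol): S 3357, Al 2745, Si 3232.
Overall IE_3 order: Al < Si < S.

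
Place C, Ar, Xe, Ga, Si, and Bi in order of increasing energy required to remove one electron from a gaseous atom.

C is in period 2, group 14; Si is in period 3, group 14; Ar is in period 3, group 18; Ga is in period 4, group 13; Xe is in period 5, group 18; Bi is in period 6, group 15.
First ionization energy rises across a period (greater Z_eff holds electrons more tightly) and falls down a group (valence electrons are farther from the nucleus).
Here both period and group differ, so the two effects have to be weighed against each other.
Bi > Ga: the two effects oppose for this pair; the across-period effect wins (703 vs 579 kJ/mol).
Si > Bi: the two effects oppose for this pair; the down-group effect wins (786 vs 703 kJ/mol).
C > Si: C sits above Si in group 14, so the down-group effect alone puts C higher.
Xe > C: period and group pull opposite ways; the across-period shift dominates (1170 vs 1086 kJ/mol).
Ar > Xe: they share group 18; the group trend gives Ar the larger value.
Approximate values (kJ/mol): C 1086, Si 786, Ar 1521, Ga 579, Xe 1170, Bi 703.
So from lowest to highest: Ga < Bi < Si < C < Xe < Ar.

Ga < Bi < Si < C < Xe < Ar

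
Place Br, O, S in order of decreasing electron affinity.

O is in period 2, group 16; S is in period 3, group 16; Br is in period 4, group 17.
Atoms with high Z_eff and room in the valence shell (especially the halogens) have the most exothermic electron affinities.
Here both period and group differ, so the two effects have to be weighed against each other.
S > O: this pair runs against the simple trend — see the exception note.
Br > S: the two effects oppose for this pair; the across-period effect wins (325 vs 200 kJ/mol).
Note the exception: S has a higher electron affinity than O, contrary to the simple trend — the compact 2p subshell of O repels the added electron more than S's larger 3p does.
Approximate values (kJ/mol): O 141, S 200, Br 325.
So from highest to lowest: Br > S > O.

Br, S, O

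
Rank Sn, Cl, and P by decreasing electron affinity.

P is in period 3, group 15; Cl is in period 3, group 17; Sn is in period 5, group 14.
Electron affinity generally becomes more exothermic across a period toward the halogens and less exothermic down a group.
These span different periods and groups, so the two trends combine.
Sn > P: this pair runs against the simple trend — see the exception note.
Cl > Sn: both effects reinforce here, so Cl is clearly the higher of the two.
Note the exception: Sn has a higher electron affinity than P, contrary to the simple trend — adding an electron to P's half-filled np³ subshell costs electron-pairing energy.
Tabulated electron affinity (kJ/mol): P 72, Cl 349, Sn 107.
So from highest to lowest: Cl > Sn > P.

Cl > Sn > P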